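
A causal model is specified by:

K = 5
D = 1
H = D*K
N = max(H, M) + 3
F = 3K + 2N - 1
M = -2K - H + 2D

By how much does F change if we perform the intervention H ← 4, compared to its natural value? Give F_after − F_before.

The intervention breaks the incoming arrows to H: H = D*K no longer applies, and H = 4.
M = -2K - H + 2D  [with K=5, H=4, D=1]  = -12
N = max(H, M) + 3  [with H=4, M=-12]  = 7
F = 3K + 2N - 1  [with K=5, N=7]  = 28
Without intervention: H = D*K  [with D=1, K=5]  = 5; M = -2K - H + 2D  [with K=5, H=5, D=1]  = -13; N = max(H, M) + 3  [with H=5, M=-13]  = 8; F = 3K + 2N - 1  [with K=5, N=8]  = 30.
Change = 28 − 30 = -2.

-2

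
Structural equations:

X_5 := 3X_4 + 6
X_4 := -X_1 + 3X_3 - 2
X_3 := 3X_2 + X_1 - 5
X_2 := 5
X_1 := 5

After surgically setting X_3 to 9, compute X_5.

66

do(X_3=9) replaces the equation X_3 := 3X_2 + X_1 - 5 with the constant X_3 = 9.
X_4 = -X_1 + 3X_3 - 2  [with X_1=5, X_3=9]  = 20
X_5 = 3X_4 + 6  [with X_4=20]  = 66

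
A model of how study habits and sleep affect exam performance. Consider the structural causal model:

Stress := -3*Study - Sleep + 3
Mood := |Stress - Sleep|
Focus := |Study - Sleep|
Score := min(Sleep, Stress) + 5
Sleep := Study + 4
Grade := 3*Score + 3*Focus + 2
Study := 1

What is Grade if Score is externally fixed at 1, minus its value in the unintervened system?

Under do(Score=1), the mechanism Score := min(Sleep, Stress) + 5 is discarded; Score is fixed at 1.
Sleep = Study + 4  [with Study=1]  = 5
Focus = |Study - Sleep|  [with Study=1, Sleep=5]  = 4
Grade = 3*Score + 3*Focus + 2  [with Score=1, Focus=4]  = 17
Without intervention: Sleep = Study + 4  [with Study=1]  = 5; Stress = -3*Study - Sleep + 3  [with Study=1, Sleep=5]  = -5; Focus = |Study - Sleep|  [with Study=1, Sleep=5]  = 4; Score = min(Sleep, Stress) + 5  [with Sleep=5, Stress=-5]  = 0; Grade = 3*Score + 3*Focus + 2  [with Score=0, Focus=4]  = 14.
Change = 17 − 14 = 3.

3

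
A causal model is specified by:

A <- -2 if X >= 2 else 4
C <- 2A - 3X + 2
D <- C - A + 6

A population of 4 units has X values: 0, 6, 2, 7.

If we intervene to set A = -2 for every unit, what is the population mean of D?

do(A=-2) breaks A's dependence on X. With A=-2 fixed, D across the units is 6, -12, 0, -15, mean -5.25.

-5.25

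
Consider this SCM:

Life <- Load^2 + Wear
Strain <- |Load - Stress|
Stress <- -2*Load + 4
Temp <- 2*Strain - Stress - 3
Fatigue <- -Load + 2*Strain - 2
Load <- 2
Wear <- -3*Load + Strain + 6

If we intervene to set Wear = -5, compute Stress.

Under do(Wear=-5), the mechanism Wear <- -3*Load + Strain + 6 is discarded; Wear is fixed at -5.
No directed path runs from Wear to Stress, so Stress keeps its natural value.
Stress = -2*Load + 4  [with Load=2]  = 0

0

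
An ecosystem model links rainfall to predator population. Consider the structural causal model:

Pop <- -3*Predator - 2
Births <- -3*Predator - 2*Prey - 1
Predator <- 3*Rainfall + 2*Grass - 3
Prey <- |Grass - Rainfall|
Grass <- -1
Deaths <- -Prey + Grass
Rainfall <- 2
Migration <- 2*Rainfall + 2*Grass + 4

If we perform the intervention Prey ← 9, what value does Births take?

-22

do(Prey=9) replaces the equation Prey <- |Grass - Rainfall| with the constant Prey = 9.
Predator = 3*Rainfall + 2*Grass - 3  [with Rainfall=2, Grass=-1]  = 1
Births = -3*Predator - 2*Prey - 1  [with Predator=1, Prey=9]  = -22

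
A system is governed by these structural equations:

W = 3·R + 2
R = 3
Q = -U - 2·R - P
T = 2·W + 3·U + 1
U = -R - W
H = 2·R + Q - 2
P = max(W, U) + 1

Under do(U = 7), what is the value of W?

11

Under do(U=7), the mechanism U = -R - W is discarded; U is fixed at 7.
Since W is not a descendant of the intervened variable, it is unaffected.
W = 3·R + 2  [with R=3]  = 11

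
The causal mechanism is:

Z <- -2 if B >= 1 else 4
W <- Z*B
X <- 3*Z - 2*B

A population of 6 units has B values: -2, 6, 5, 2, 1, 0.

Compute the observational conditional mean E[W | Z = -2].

-7

E[W|Z=-2] averages over only the 4 units with Z=-2 (B = 6, 5, 2, 1): W = -12, -10, -4, -2, mean -7.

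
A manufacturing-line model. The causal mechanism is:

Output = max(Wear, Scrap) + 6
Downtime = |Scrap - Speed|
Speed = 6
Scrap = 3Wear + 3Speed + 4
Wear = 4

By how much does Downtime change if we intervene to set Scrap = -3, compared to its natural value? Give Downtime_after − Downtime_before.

do(Scrap=-3) replaces the equation Scrap = 3Wear + 3Speed + 4 with the constant Scrap = -3.
Downtime = |Scrap - Speed|  [with Scrap=-3, Speed=6]  = 9
Without intervention: Scrap = 3Wear + 3Speed + 4  [with Wear=4, Speed=6]  = 34; Downtime = |Scrap - Speed|  [with Scrap=34, Speed=6]  = 28.
Change = 9 − 28 = -19.

-19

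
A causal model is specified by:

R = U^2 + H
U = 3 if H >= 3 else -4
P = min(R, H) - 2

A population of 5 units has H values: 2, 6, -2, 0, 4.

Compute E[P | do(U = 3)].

0

Every unit gets U=3 under the intervention. P values become 0, 4, -4, -2, 2; E[P|do(U=3)] = 0.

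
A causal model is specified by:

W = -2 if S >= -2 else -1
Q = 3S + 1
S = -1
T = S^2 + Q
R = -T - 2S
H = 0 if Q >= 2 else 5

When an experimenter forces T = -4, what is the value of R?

6

Under do(T=-4), the mechanism T = S^2 + Q is discarded; T is fixed at -4.
R = -T - 2S  [with T=-4, S=-1]  = 6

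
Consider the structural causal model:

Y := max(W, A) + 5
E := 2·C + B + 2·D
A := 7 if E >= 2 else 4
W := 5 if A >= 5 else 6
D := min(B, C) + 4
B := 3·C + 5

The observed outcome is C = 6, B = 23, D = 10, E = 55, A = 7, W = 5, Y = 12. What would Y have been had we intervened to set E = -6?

11

The intervention breaks the incoming arrows to E: E := 2·C + B + 2·D no longer applies, and E = -6.
A = 7 if E >= 2 else 4  [with E=-6]  = 4
W = 5 if A >= 5 else 6  [with A=4]  = 6
Y = max(W, A) + 5  [with W=6, A=4]  = 11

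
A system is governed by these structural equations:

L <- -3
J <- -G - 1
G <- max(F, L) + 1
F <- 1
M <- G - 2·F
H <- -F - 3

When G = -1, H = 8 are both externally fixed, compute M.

Setting G = -1, H = 8 by intervention discards those variables' equations.
M = G - 2·F  [with G=-1, F=1]  = -3

-3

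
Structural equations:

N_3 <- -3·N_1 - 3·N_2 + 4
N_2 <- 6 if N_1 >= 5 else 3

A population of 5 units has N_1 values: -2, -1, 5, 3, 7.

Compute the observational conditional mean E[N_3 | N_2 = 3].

Observing N_2=3 restricts to units where N_2's equation naturally yields 3: N_1 ∈ {-2, -1, 3}. In that subpopulation N_3 = 1, -2, -14, mean -5.

-5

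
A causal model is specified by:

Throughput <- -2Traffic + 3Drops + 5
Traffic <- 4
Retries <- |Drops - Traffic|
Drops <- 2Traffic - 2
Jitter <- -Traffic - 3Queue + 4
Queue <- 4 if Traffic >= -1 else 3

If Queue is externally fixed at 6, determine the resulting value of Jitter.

do(Queue=6) replaces the equation Queue <- 4 if Traffic >= -1 else 3 with the constant Queue = 6.
Jitter = -Traffic - 3Queue + 4  [with Traffic=4, Queue=6]  = -18

-18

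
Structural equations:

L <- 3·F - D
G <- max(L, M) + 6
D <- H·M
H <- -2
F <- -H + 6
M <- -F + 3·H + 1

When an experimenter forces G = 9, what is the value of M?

do(G=9) replaces the equation G <- max(L, M) + 6 with the constant G = 9.
M is not downstream of the intervention, so its value is determined by the original equations.
F = -H + 6  [with H=-2]  = 8
M = -F + 3·H + 1  [with F=8, H=-2]  = -13

-13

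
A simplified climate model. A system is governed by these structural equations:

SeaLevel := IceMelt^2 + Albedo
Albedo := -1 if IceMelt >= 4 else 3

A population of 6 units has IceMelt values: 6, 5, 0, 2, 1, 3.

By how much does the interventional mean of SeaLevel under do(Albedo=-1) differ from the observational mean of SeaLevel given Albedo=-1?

-18

Every unit gets Albedo=-1 under the intervention. SeaLevel values become 35, 24, -1, 3, 0, 8; E[SeaLevel|do(Albedo=-1)] = 11.5.
E[SeaLevel|Albedo=-1] averages over only the 2 units with Albedo=-1 (IceMelt = 6, 5): SeaLevel = 35, 24, mean 29.5.
Difference = 11.5 − 29.5 = -18.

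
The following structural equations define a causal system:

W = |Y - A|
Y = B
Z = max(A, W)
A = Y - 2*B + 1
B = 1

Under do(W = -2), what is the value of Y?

The intervention breaks the incoming arrows to W: W = |Y - A| no longer applies, and W = -2.
Since Y is not a descendant of the intervened variable, it is unaffected.
Y = B  [with B=1]  = 1

1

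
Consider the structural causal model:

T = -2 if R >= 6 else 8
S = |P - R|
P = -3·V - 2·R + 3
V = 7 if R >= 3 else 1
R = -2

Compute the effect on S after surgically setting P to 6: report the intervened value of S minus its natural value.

Intervening sets P = 6 and removes its equation (P = -3·V - 2·R + 3).
S = |P - R|  [with P=6, R=-2]  = 8
Without intervention: V = 7 if R >= 3 else 1  [with R=-2]  = 1; P = -3·V - 2·R + 3  [with V=1, R=-2]  = 4; S = |P - R|  [with P=4, R=-2]  = 6.
Change = 8 − 6 = 2.

2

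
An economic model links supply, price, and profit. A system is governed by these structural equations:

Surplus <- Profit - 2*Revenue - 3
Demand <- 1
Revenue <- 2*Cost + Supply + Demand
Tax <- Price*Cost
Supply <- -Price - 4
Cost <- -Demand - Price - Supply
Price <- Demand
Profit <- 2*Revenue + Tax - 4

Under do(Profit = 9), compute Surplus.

do(Profit=9) replaces the equation Profit <- 2*Revenue + Tax - 4 with the constant Profit = 9.
Price = Demand  [with Demand=1]  = 1
Supply = -Price - 4  [with Price=1]  = -5
Cost = -Demand - Price - Supply  [with Demand=1, Price=1, Supply=-5]  = 3
Revenue = 2*Cost + Supply + Demand  [with Cost=3, Supply=-5, Demand=1]  = 2
Surplus = Profit - 2*Revenue - 3  [with Profit=9, Revenue=2]  = 2

2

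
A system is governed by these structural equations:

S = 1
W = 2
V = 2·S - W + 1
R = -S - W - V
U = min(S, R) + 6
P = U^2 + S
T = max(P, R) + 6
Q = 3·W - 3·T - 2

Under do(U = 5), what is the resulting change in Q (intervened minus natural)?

-63

do(U=5) replaces the equation U = min(S, R) + 6 with the constant U = 5.
V = 2·S - W + 1  [with S=1, W=2]  = 1
R = -S - W - V  [with S=1, W=2, V=1]  = -4
P = U^2 + S  [with U=5, S=1]  = 26
T = max(P, R) + 6  [with P=26, R=-4]  = 32
Q = 3·W - 3·T - 2  [with W=2, T=32]  = -92
Without intervention: V = 2·S - W + 1  [with S=1, W=2]  = 1; R = -S - W - V  [with S=1, W=2, V=1]  = -4; U = min(S, R) + 6  [with S=1, R=-4]  = 2; P = U^2 + S  [with U=2, S=1]  = 5; T = max(P, R) + 6  [with P=5, R=-4]  = 11; Q = 3·W - 3·T - 2  [with W=2, T=11]  = -29.
Change = -92 − (-29) = -63.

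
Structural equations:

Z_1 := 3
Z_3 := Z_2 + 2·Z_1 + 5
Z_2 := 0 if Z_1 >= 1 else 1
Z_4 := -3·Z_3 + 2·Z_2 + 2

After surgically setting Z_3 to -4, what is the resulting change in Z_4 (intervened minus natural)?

45

The intervention breaks the incoming arrows to Z_3: Z_3 := Z_2 + 2·Z_1 + 5 no longer applies, and Z_3 = -4.
Z_2 = 0 if Z_1 >= 1 else 1  [with Z_1=3]  = 0
Z_4 = -3·Z_3 + 2·Z_2 + 2  [with Z_3=-4, Z_2=0]  = 14
Without intervention: Z_2 = 0 if Z_1 >= 1 else 1  [with Z_1=3]  = 0; Z_3 = Z_2 + 2·Z_1 + 5  [with Z_2=0, Z_1=3]  = 11; Z_4 = -3·Z_3 + 2·Z_2 + 2  [with Z_3=11, Z_2=0]  = -31.
Change = 14 − (-31) = 45.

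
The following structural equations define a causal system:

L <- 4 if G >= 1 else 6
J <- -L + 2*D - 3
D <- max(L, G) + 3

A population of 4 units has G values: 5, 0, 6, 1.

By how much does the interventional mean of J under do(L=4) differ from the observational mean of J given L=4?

Under do(L=4), L's equation is replaced by L=4 for every unit. Per-unit J: 9, 7, 11, 7. Mean = 8.5.
Observing L=4 restricts to units where L's equation naturally yields 4: G ∈ {5, 6, 1}. In that subpopulation J = 9, 11, 7, mean 9.
Difference = 8.5 − 9 = -0.5.

-0.5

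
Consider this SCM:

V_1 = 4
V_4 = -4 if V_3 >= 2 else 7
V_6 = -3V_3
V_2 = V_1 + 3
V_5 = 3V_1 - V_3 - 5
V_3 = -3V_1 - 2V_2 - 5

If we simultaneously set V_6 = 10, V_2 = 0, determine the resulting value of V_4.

7

Under do(V_6 = 10, V_2 = 0), each intervened variable's structural equation is replaced by its fixed value.
V_3 = -3V_1 - 2V_2 - 5  [with V_1=4, V_2=0]  = -17
V_4 = -4 if V_3 >= 2 else 7  [with V_3=-17]  = 7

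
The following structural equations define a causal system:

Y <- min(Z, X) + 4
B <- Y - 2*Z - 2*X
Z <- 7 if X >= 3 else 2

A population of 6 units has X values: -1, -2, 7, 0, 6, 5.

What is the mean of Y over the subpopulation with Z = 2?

Conditioning on Z=2 selects the 3 unit(s) with X ∈ {-1, -2, 0}. Their Y values: 3, 2, 4. Mean = 3.

3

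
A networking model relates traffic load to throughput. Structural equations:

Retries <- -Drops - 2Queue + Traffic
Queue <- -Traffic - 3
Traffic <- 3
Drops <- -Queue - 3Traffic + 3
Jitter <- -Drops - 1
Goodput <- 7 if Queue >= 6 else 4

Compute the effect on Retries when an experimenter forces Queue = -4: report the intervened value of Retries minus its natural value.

Under do(Queue=-4), the mechanism Queue <- -Traffic - 3 is discarded; Queue is fixed at -4.
Drops = -Queue - 3Traffic + 3  [with Queue=-4, Traffic=3]  = -2
Retries = -Drops - 2Queue + Traffic  [with Drops=-2, Queue=-4, Traffic=3]  = 13
Without intervention: Queue = -Traffic - 3  [with Traffic=3]  = -6; Drops = -Queue - 3Traffic + 3  [with Queue=-6, Traffic=3]  = 0; Retries = -Drops - 2Queue + Traffic  [with Drops=0, Queue=-6, Traffic=3]  = 15.
Change = 13 − 15 = -2.

-2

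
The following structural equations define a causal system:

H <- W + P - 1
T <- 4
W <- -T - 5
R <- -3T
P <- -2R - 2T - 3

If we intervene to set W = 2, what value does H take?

14

do(W=2) replaces the equation W <- -T - 5 with the constant W = 2.
R = -3T  [with T=4]  = -12
P = -2R - 2T - 3  [with R=-12, T=4]  = 13
H = W + P - 1  [with W=2, P=13]  = 14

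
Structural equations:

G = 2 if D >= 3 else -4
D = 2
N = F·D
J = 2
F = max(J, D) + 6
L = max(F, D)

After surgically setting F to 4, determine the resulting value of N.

do(F=4) replaces the equation F = max(J, D) + 6 with the constant F = 4.
N = F·D  [with F=4, D=2]  = 8

8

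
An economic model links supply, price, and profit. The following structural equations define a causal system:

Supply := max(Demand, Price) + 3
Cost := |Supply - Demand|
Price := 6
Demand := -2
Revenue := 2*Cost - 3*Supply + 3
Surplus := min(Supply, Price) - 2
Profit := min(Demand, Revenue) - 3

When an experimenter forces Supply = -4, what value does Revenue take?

19

do(Supply=-4) replaces the equation Supply := max(Demand, Price) + 3 with the constant Supply = -4.
Cost = |Supply - Demand|  [with Supply=-4, Demand=-2]  = 2
Revenue = 2*Cost - 3*Supply + 3  [with Cost=2, Supply=-4]  = 19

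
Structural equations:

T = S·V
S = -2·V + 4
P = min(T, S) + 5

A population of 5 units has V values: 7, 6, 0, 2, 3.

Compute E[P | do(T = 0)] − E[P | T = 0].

The intervention sets T=0 in all 5 units regardless of V. Recomputing P per unit gives -5, -3, 5, 5, 3; average 1.
Conditioning on T=0 selects the 2 unit(s) with V ∈ {0, 2}. Their P values: 5, 5. Mean = 5.
Difference = 1 − 5 = -4.

-4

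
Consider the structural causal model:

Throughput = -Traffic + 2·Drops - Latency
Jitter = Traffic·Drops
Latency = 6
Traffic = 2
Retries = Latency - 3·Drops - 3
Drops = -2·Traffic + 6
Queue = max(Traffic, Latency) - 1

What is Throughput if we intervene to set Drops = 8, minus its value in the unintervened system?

The intervention breaks the incoming arrows to Drops: Drops = -2·Traffic + 6 no longer applies, and Drops = 8.
Throughput = -Traffic + 2·Drops - Latency  [with Traffic=2, Drops=8, Latency=6]  = 8
Without intervention: Drops = -2·Traffic + 6  [with Traffic=2]  = 2; Throughput = -Traffic + 2·Drops - Latency  [with Traffic=2, Drops=2, Latency=6]  = -4.
Change = 8 − (-4) = 12.

12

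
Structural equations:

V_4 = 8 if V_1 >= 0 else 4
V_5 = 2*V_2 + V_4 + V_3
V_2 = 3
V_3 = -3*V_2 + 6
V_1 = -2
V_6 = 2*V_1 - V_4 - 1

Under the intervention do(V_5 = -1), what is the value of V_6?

The intervention breaks the incoming arrows to V_5: V_5 = 2*V_2 + V_4 + V_3 no longer applies, and V_5 = -1.
Since V_6 is not a descendant of the intervened variable, it is unaffected.
V_4 = 8 if V_1 >= 0 else 4  [with V_1=-2]  = 4
V_6 = 2*V_1 - V_4 - 1  [with V_1=-2, V_4=4]  = -9

-9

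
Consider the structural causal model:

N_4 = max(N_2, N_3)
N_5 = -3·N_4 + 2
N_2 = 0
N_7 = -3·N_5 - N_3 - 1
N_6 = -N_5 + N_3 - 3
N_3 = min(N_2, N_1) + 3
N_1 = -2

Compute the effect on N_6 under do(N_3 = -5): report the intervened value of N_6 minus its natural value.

-9

The intervention breaks the incoming arrows to N_3: N_3 = min(N_2, N_1) + 3 no longer applies, and N_3 = -5.
N_4 = max(N_2, N_3)  [with N_2=0, N_3=-5]  = 0
N_5 = -3·N_4 + 2  [with N_4=0]  = 2
N_6 = -N_5 + N_3 - 3  [with N_5=2, N_3=-5]  = -10
Without intervention: N_3 = min(N_2, N_1) + 3  [with N_2=0, N_1=-2]  = 1; N_4 = max(N_2, N_3)  [with N_2=0, N_3=1]  = 1; N_5 = -3·N_4 + 2  [with N_4=1]  = -1; N_6 = -N_5 + N_3 - 3  [with N_5=-1, N_3=1]  = -1.
Change = -10 − (-1) = -9.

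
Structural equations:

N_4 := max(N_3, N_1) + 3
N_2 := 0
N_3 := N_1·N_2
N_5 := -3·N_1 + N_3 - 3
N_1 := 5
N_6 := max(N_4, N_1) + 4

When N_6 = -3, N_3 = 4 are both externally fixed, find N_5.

Under do(N_6 = -3, N_3 = 4), each intervened variable's structural equation is replaced by its fixed value.
N_5 = -3·N_1 + N_3 - 3  [with N_1=5, N_3=4]  = -14

-14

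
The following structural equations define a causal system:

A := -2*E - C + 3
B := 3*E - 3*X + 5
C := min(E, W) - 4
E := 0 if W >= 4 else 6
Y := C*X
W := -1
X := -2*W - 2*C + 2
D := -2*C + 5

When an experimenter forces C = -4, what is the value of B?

The intervention breaks the incoming arrows to C: C := min(E, W) - 4 no longer applies, and C = -4.
E = 0 if W >= 4 else 6  [with W=-1]  = 6
X = -2*W - 2*C + 2  [with W=-1, C=-4]  = 12
B = 3*E - 3*X + 5  [with E=6, X=12]  = -13

-13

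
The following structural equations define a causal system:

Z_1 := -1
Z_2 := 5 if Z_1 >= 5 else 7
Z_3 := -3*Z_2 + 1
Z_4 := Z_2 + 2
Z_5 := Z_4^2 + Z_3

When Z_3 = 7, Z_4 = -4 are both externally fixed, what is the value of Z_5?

23

Setting Z_3 = 7, Z_4 = -4 by intervention discards those variables' equations.
Z_5 = Z_4^2 + Z_3  [with Z_4=-4, Z_3=7]  = 23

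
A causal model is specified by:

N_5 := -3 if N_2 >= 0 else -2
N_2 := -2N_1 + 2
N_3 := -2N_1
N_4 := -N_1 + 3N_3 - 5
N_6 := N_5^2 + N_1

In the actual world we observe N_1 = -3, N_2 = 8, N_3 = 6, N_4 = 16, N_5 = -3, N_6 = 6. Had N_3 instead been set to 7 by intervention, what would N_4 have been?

19

The intervention breaks the incoming arrows to N_3: N_3 := -2N_1 no longer applies, and N_3 = 7.
N_4 = -N_1 + 3N_3 - 5  [with N_1=-3, N_3=7]  = 19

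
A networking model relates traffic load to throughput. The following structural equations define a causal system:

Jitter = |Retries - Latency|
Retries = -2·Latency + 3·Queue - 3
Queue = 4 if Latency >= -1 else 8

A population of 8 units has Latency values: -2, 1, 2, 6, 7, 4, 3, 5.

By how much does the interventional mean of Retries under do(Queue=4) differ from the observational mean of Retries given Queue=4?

Every unit gets Queue=4 under the intervention. Retries values become 13, 7, 5, -3, -5, 1, 3, -1; E[Retries|do(Queue=4)] = 2.5.
Observing Queue=4 restricts to units where Queue's equation naturally yields 4: Latency ∈ {1, 2, 6, 7, 4, 3, 5}. In that subpopulation Retries = 7, 5, -3, -5, 1, 3, -1, mean 1.
Difference = 2.5 − 1 = 1.5.

1.5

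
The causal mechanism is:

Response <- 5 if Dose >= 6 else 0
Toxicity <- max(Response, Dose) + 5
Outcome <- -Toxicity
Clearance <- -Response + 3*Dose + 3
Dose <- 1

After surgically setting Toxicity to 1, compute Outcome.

-1

do(Toxicity=1) replaces the equation Toxicity <- max(Response, Dose) + 5 with the constant Toxicity = 1.
Outcome = -Toxicity  [with Toxicity=1]  = -1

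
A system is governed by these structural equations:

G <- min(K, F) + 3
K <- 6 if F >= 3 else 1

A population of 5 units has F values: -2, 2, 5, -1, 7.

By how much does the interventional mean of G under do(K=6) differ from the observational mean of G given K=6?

do(K=6) breaks K's dependence on F. With K=6 fixed, G across the units is 1, 5, 8, 2, 9, mean 5.
Conditioning on K=6 selects the 2 unit(s) with F ∈ {5, 7}. Their G values: 8, 9. Mean = 8.5.
Difference = 5 − 8.5 = -3.5.

-3.5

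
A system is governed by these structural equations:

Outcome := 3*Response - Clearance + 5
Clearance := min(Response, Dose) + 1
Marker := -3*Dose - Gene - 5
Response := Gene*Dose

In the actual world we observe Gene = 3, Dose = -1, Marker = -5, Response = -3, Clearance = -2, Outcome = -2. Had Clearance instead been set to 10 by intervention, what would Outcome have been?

The intervention breaks the incoming arrows to Clearance: Clearance := min(Response, Dose) + 1 no longer applies, and Clearance = 10.
Response = Gene*Dose  [with Gene=3, Dose=-1]  = -3
Outcome = 3*Response - Clearance + 5  [with Response=-3, Clearance=10]  = -14

-14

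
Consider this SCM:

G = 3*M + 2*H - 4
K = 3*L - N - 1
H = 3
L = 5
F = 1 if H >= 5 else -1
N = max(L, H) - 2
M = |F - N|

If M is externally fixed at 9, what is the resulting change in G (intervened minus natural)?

The intervention breaks the incoming arrows to M: M = |F - N| no longer applies, and M = 9.
G = 3*M + 2*H - 4  [with M=9, H=3]  = 29
Without intervention: N = max(L, H) - 2  [with L=5, H=3]  = 3; F = 1 if H >= 5 else -1  [with H=3]  = -1; M = |F - N|  [with F=-1, N=3]  = 4; G = 3*M + 2*H - 4  [with M=4, H=3]  = 14.
Change = 29 − 14 = 15.

15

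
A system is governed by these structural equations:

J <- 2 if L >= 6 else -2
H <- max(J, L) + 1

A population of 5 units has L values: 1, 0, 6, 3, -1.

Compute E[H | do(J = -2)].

The intervention sets J=-2 in all 5 units regardless of L. Recomputing H per unit gives 2, 1, 7, 4, 0; average 2.8.

2.8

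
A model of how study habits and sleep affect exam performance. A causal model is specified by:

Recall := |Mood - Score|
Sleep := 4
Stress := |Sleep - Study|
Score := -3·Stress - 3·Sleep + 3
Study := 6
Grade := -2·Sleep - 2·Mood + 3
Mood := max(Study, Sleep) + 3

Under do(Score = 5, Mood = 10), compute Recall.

5

The joint intervention fixes Score = 5, Mood = 10, removing each variable's own equation.
Recall = |Mood - Score|  [with Mood=10, Score=5]  = 5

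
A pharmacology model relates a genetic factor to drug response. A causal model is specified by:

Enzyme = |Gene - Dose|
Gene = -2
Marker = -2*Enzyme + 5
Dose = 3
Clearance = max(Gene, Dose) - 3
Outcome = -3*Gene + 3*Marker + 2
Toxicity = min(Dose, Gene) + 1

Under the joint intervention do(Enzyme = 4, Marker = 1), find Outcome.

Under do(Enzyme = 4, Marker = 1), each intervened variable's structural equation is replaced by its fixed value.
Outcome = -3*Gene + 3*Marker + 2  [with Gene=-2, Marker=1]  = 11

11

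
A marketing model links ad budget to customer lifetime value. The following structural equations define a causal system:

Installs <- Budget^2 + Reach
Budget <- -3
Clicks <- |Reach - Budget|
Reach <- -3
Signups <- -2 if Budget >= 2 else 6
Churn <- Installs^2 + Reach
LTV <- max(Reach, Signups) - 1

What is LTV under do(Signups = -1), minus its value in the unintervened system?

-7

Under do(Signups=-1), the mechanism Signups <- -2 if Budget >= 2 else 6 is discarded; Signups is fixed at -1.
LTV = max(Reach, Signups) - 1  [with Reach=-3, Signups=-1]  = -2
Without intervention: Signups = -2 if Budget >= 2 else 6  [with Budget=-3]  = 6; LTV = max(Reach, Signups) - 1  [with Reach=-3, Signups=6]  = 5.
Change = -2 − 5 = -7.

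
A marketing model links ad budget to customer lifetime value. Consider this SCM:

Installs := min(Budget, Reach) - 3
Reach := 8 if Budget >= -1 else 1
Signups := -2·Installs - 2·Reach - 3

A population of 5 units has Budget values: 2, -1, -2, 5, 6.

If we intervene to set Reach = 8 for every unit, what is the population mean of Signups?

The intervention sets Reach=8 in all 5 units regardless of Budget. Recomputing Signups per unit gives -17, -11, -9, -23, -25; average -17.

-17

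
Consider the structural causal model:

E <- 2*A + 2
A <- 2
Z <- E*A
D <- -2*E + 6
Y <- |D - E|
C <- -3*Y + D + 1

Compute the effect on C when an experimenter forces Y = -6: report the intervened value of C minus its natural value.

54

The intervention breaks the incoming arrows to Y: Y <- |D - E| no longer applies, and Y = -6.
E = 2*A + 2  [with A=2]  = 6
D = -2*E + 6  [with E=6]  = -6
C = -3*Y + D + 1  [with Y=-6, D=-6]  = 13
Without intervention: E = 2*A + 2  [with A=2]  = 6; D = -2*E + 6  [with E=6]  = -6; Y = |D - E|  [with D=-6, E=6]  = 12; C = -3*Y + D + 1  [with Y=12, D=-6]  = -41.
Change = 13 − (-41) = 54.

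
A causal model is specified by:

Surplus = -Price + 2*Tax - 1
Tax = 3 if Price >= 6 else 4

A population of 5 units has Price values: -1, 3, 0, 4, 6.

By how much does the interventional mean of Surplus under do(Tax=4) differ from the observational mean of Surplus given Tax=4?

The intervention sets Tax=4 in all 5 units regardless of Price. Recomputing Surplus per unit gives 8, 4, 7, 3, 1; average 4.6.
Observing Tax=4 restricts to units where Tax's equation naturally yields 4: Price ∈ {-1, 3, 0, 4}. In that subpopulation Surplus = 8, 4, 7, 3, mean 5.5.
Difference = 4.6 − 5.5 = -0.9.

-0.9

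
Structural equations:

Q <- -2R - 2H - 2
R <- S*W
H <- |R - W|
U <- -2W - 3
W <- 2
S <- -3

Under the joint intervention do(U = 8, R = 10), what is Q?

-38

Under do(U = 8, R = 10), each intervened variable's structural equation is replaced by its fixed value.
H = |R - W|  [with R=10, W=2]  = 8
Q = -2R - 2H - 2  [with R=10, H=8]  = -38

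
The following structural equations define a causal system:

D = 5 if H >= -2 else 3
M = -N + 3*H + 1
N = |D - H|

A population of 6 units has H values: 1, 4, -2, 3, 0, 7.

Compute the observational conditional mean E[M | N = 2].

Conditioning on N=2 selects the 2 unit(s) with H ∈ {3, 7}. Their M values: 8, 20. Mean = 14.

14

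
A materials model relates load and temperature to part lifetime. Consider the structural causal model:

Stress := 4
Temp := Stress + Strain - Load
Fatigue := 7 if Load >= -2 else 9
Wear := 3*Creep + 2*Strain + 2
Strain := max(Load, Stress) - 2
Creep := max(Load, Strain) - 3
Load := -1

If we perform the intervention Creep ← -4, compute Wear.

The intervention breaks the incoming arrows to Creep: Creep := max(Load, Strain) - 3 no longer applies, and Creep = -4.
Strain = max(Load, Stress) - 2  [with Load=-1, Stress=4]  = 2
Wear = 3*Creep + 2*Strain + 2  [with Creep=-4, Strain=2]  = -6

-6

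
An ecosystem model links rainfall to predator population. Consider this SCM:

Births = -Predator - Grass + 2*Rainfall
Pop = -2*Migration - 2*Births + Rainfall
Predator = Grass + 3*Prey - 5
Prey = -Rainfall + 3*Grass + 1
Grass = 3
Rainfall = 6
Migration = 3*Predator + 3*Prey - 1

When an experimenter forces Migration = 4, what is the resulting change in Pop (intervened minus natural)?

Intervening sets Migration = 4 and removes its equation (Migration = 3*Predator + 3*Prey - 1).
Prey = -Rainfall + 3*Grass + 1  [with Rainfall=6, Grass=3]  = 4
Predator = Grass + 3*Prey - 5  [with Grass=3, Prey=4]  = 10
Births = -Predator - Grass + 2*Rainfall  [with Predator=10, Grass=3, Rainfall=6]  = -1
Pop = -2*Migration - 2*Births + Rainfall  [with Migration=4, Births=-1, Rainfall=6]  = 0
Without intervention: Prey = -Rainfall + 3*Grass + 1  [with Rainfall=6, Grass=3]  = 4; Predator = Grass + 3*Prey - 5  [with Grass=3, Prey=4]  = 10; Births = -Predator - Grass + 2*Rainfall  [with Predator=10, Grass=3, Rainfall=6]  = -1; Migration = 3*Predator + 3*Prey - 1  [with Predator=10, Prey=4]  = 41; Pop = -2*Migration - 2*Births + Rainfall  [with Migration=41, Births=-1, Rainfall=6]  = -74.
Change = 0 − (-74) = 74.

74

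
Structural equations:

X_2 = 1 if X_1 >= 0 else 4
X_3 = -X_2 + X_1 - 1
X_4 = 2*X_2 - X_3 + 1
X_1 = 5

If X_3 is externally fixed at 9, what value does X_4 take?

The intervention breaks the incoming arrows to X_3: X_3 = -X_2 + X_1 - 1 no longer applies, and X_3 = 9.
X_2 = 1 if X_1 >= 0 else 4  [with X_1=5]  = 1
X_4 = 2*X_2 - X_3 + 1  [with X_2=1, X_3=9]  = -6

-6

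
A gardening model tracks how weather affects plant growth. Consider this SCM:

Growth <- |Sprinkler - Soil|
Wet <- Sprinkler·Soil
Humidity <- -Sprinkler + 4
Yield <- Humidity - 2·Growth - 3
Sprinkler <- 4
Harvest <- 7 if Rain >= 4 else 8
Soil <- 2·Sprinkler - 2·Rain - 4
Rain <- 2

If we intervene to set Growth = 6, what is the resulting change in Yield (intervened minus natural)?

-4

Under do(Growth=6), the mechanism Growth <- |Sprinkler - Soil| is discarded; Growth is fixed at 6.
Humidity = -Sprinkler + 4  [with Sprinkler=4]  = 0
Yield = Humidity - 2·Growth - 3  [with Humidity=0, Growth=6]  = -15
Without intervention: Soil = 2·Sprinkler - 2·Rain - 4  [with Sprinkler=4, Rain=2]  = 0; Growth = |Sprinkler - Soil|  [with Sprinkler=4, Soil=0]  = 4; Humidity = -Sprinkler + 4  [with Sprinkler=4]  = 0; Yield = Humidity - 2·Growth - 3  [with Humidity=0, Growth=4]  = -11.
Change = -15 − (-11) = -4.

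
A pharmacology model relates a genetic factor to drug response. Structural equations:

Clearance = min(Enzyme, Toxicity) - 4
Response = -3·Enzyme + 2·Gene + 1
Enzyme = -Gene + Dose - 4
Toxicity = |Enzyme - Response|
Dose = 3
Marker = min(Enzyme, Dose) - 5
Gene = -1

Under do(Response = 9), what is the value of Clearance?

Under do(Response=9), the mechanism Response = -3·Enzyme + 2·Gene + 1 is discarded; Response is fixed at 9.
Enzyme = -Gene + Dose - 4  [with Gene=-1, Dose=3]  = 0
Toxicity = |Enzyme - Response|  [with Enzyme=0, Response=9]  = 9
Clearance = min(Enzyme, Toxicity) - 4  [with Enzyme=0, Toxicity=9]  = -4

-4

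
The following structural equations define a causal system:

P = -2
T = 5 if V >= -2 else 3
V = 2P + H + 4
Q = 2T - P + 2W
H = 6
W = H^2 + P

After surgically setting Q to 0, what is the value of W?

34

do(Q=0) replaces the equation Q = 2T - P + 2W with the constant Q = 0.
Since W is not a descendant of the intervened variable, it is unaffected.
W = H^2 + P  [with H=6, P=-2]  = 34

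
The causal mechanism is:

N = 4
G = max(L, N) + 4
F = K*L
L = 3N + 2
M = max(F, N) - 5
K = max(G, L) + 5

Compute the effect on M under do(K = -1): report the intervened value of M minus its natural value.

Under do(K=-1), the mechanism K = max(G, L) + 5 is discarded; K is fixed at -1.
L = 3N + 2  [with N=4]  = 14
F = K*L  [with K=-1, L=14]  = -14
M = max(F, N) - 5  [with F=-14, N=4]  = -1
Without intervention: L = 3N + 2  [with N=4]  = 14; G = max(L, N) + 4  [with L=14, N=4]  = 18; K = max(G, L) + 5  [with G=18, L=14]  = 23; F = K*L  [with K=23, L=14]  = 322; M = max(F, N) - 5  [with F=322, N=4]  = 317.
Change = -1 − 317 = -318.

-318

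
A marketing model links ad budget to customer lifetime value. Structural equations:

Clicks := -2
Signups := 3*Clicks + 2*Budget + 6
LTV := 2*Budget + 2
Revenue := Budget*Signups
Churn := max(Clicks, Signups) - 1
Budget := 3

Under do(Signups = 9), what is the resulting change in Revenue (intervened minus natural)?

9

do(Signups=9) replaces the equation Signups := 3*Clicks + 2*Budget + 6 with the constant Signups = 9.
Revenue = Budget*Signups  [with Budget=3, Signups=9]  = 27
Without intervention: Signups = 3*Clicks + 2*Budget + 6  [with Clicks=-2, Budget=3]  = 6; Revenue = Budget*Signups  [with Budget=3, Signups=6]  = 18.
Change = 27 − 18 = 9.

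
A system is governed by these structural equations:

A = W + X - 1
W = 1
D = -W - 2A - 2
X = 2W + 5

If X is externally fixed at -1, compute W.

Under do(X=-1), the mechanism X = 2W + 5 is discarded; X is fixed at -1.
W is not downstream of the intervention, so its value is determined by the original equations.

1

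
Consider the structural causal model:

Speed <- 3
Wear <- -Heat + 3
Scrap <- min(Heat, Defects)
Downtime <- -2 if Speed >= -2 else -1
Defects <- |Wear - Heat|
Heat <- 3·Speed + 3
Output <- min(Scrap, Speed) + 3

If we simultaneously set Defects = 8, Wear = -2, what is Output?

6

The joint intervention fixes Defects = 8, Wear = -2, removing each variable's own equation.
Heat = 3·Speed + 3  [with Speed=3]  = 12
Scrap = min(Heat, Defects)  [with Heat=12, Defects=8]  = 8
Output = min(Scrap, Speed) + 3  [with Scrap=8, Speed=3]  = 6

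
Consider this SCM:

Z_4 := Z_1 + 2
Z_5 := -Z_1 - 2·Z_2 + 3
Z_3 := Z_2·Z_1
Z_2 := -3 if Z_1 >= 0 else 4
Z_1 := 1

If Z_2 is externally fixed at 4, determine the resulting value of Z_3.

4

The intervention breaks the incoming arrows to Z_2: Z_2 := -3 if Z_1 >= 0 else 4 no longer applies, and Z_2 = 4.
Z_3 = Z_2·Z_1  [with Z_2=4, Z_1=1]  = 4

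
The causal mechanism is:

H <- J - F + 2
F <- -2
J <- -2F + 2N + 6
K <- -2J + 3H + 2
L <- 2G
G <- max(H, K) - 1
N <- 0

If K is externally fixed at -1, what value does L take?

26

Under do(K=-1), the mechanism K <- -2J + 3H + 2 is discarded; K is fixed at -1.
J = -2F + 2N + 6  [with F=-2, N=0]  = 10
H = J - F + 2  [with J=10, F=-2]  = 14
G = max(H, K) - 1  [with H=14, K=-1]  = 13
L = 2G  [with G=13]  = 26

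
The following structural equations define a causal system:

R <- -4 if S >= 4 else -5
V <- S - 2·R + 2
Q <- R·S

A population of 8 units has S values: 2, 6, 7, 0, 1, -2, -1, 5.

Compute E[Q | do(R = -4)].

-9

do(R=-4) breaks R's dependence on S. With R=-4 fixed, Q across the units is -8, -24, -28, 0, -4, 8, 4, -20, mean -9.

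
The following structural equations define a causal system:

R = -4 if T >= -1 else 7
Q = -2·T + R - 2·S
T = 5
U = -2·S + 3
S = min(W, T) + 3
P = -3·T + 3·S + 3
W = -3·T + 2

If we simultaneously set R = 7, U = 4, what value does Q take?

Setting R = 7, U = 4 by intervention discards those variables' equations.
W = -3·T + 2  [with T=5]  = -13
S = min(W, T) + 3  [with W=-13, T=5]  = -10
Q = -2·T + R - 2·S  [with T=5, R=7, S=-10]  = 17

17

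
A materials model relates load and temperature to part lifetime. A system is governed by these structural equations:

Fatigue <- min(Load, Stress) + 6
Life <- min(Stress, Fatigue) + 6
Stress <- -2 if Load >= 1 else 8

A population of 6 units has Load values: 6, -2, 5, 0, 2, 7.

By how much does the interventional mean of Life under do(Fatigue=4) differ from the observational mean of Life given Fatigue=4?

0.8

Under do(Fatigue=4), Fatigue's equation is replaced by Fatigue=4 for every unit. Per-unit Life: 4, 10, 4, 10, 4, 4. Mean = 6.
E[Life|Fatigue=4] averages over only the 5 units with Fatigue=4 (Load = 6, -2, 5, 2, 7): Life = 4, 10, 4, 4, 4, mean 5.2.
Difference = 6 − 5.2 = 0.8.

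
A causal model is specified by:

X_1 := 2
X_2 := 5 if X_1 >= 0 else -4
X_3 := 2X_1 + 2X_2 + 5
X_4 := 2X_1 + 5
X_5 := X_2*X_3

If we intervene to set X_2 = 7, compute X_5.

do(X_2=7) replaces the equation X_2 := 5 if X_1 >= 0 else -4 with the constant X_2 = 7.
X_3 = 2X_1 + 2X_2 + 5  [with X_1=2, X_2=7]  = 23
X_5 = X_2*X_3  [with X_2=7, X_3=23]  = 161

161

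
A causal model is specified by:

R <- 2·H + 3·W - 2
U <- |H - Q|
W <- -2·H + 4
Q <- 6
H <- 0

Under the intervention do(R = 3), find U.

6

do(R=3) replaces the equation R <- 2·H + 3·W - 2 with the constant R = 3.
U is not downstream of the intervention, so its value is determined by the original equations.
U = |H - Q|  [with H=0, Q=6]  = 6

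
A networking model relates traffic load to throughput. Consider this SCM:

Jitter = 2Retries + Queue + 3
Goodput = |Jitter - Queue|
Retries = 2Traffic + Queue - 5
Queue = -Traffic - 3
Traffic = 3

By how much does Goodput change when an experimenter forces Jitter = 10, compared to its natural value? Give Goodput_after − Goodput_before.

Intervening sets Jitter = 10 and removes its equation (Jitter = 2Retries + Queue + 3).
Queue = -Traffic - 3  [with Traffic=3]  = -6
Goodput = |Jitter - Queue|  [with Jitter=10, Queue=-6]  = 16
Without intervention: Queue = -Traffic - 3  [with Traffic=3]  = -6; Retries = 2Traffic + Queue - 5  [with Traffic=3, Queue=-6]  = -5; Jitter = 2Retries + Queue + 3  [with Retries=-5, Queue=-6]  = -13; Goodput = |Jitter - Queue|  [with Jitter=-13, Queue=-6]  = 7.
Change = 16 − 7 = 9.

9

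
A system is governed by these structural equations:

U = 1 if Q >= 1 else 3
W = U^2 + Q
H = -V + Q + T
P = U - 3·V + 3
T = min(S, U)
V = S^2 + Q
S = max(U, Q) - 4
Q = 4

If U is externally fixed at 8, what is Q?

Under do(U=8), the mechanism U = 1 if Q >= 1 else 3 is discarded; U is fixed at 8.
Q is not downstream of the intervention, so its value is determined by the original equations.

4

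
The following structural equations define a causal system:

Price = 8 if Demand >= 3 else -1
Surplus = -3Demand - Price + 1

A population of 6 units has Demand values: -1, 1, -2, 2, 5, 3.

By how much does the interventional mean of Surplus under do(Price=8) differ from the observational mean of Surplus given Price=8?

8

Under do(Price=8), Price's equation is replaced by Price=8 for every unit. Per-unit Surplus: -4, -10, -1, -13, -22, -16. Mean = -11.
Observing Price=8 restricts to units where Price's equation naturally yields 8: Demand ∈ {5, 3}. In that subpopulation Surplus = -22, -16, mean -19.
Difference = -11 − (-19) = 8.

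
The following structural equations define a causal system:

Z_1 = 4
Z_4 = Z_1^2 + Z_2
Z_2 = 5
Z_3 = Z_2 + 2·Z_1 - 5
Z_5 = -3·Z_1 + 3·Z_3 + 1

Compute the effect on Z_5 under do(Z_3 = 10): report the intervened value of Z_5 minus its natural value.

do(Z_3=10) replaces the equation Z_3 = Z_2 + 2·Z_1 - 5 with the constant Z_3 = 10.
Z_5 = -3·Z_1 + 3·Z_3 + 1  [with Z_1=4, Z_3=10]  = 19
Without intervention: Z_3 = Z_2 + 2·Z_1 - 5  [with Z_2=5, Z_1=4]  = 8; Z_5 = -3·Z_1 + 3·Z_3 + 1  [with Z_1=4, Z_3=8]  = 13.
Change = 19 − 13 = 6.

6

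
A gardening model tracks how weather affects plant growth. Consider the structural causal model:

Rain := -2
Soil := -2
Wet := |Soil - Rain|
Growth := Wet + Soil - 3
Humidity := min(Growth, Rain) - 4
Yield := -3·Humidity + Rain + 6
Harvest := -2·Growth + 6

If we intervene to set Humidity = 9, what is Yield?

-23

The intervention breaks the incoming arrows to Humidity: Humidity := min(Growth, Rain) - 4 no longer applies, and Humidity = 9.
Yield = -3·Humidity + Rain + 6  [with Humidity=9, Rain=-2]  = -23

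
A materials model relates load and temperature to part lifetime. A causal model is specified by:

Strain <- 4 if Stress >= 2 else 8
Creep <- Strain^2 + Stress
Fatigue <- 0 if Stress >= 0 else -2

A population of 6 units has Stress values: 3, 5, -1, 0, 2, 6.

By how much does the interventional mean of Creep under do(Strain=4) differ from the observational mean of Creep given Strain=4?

do(Strain=4) breaks Strain's dependence on Stress. With Strain=4 fixed, Creep across the units is 19, 21, 15, 16, 18, 22, mean 18.5.
Conditioning on Strain=4 selects the 4 unit(s) with Stress ∈ {3, 5, 2, 6}. Their Creep values: 19, 21, 18, 22. Mean = 20.
Difference = 18.5 − 20 = -1.5.

-1.5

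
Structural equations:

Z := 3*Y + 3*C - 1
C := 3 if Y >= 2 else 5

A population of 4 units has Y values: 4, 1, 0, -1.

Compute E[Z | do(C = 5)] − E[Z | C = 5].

The intervention sets C=5 in all 4 units regardless of Y. Recomputing Z per unit gives 26, 17, 14, 11; average 17.
Observing C=5 restricts to units where C's equation naturally yields 5: Y ∈ {1, 0, -1}. In that subpopulation Z = 17, 14, 11, mean 14.
Difference = 17 − 14 = 3.

3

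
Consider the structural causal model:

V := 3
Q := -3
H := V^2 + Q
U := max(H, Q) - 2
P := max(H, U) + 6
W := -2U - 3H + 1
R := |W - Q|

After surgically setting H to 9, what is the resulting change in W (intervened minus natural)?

-15

The intervention breaks the incoming arrows to H: H := V^2 + Q no longer applies, and H = 9.
U = max(H, Q) - 2  [with H=9, Q=-3]  = 7
W = -2U - 3H + 1  [with U=7, H=9]  = -40
Without intervention: H = V^2 + Q  [with V=3, Q=-3]  = 6; U = max(H, Q) - 2  [with H=6, Q=-3]  = 4; W = -2U - 3H + 1  [with U=4, H=6]  = -25.
Change = -40 − (-25) = -15.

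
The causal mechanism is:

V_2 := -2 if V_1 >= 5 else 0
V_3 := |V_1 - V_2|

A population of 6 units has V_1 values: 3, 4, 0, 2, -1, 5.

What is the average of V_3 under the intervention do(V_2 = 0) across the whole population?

2.5

Under do(V_2=0), V_2's equation is replaced by V_2=0 for every unit. Per-unit V_3: 3, 4, 0, 2, 1, 5. Mean = 2.5.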